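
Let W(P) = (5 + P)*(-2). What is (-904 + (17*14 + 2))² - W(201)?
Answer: 441308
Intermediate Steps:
W(P) = -10 - 2*P
(-904 + (17*14 + 2))² - W(201) = (-904 + (17*14 + 2))² - (-10 - 2*201) = (-904 + (238 + 2))² - (-10 - 402) = (-904 + 240)² - 1*(-412) = (-664)² + 412 = 440896 + 412 = 441308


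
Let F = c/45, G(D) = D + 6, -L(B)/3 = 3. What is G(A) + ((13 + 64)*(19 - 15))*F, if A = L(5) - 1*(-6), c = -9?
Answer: -293/5 ≈ -58.600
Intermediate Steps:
L(B) = -9 (L(B) = -3*3 = -9)
A = -3 (A = -9 - 1*(-6) = -9 + 6 = -3)
G(D) = 6 + D
F = -⅕ (F = -9/45 = -9*1/45 = -⅕ ≈ -0.20000)
G(A) + ((13 + 64)*(19 - 15))*F = (6 - 3) + ((13 + 64)*(19 - 15))*(-⅕) = 3 + (77*4)*(-⅕) = 3 + 308*(-⅕) = 3 - 308/5 = -293/5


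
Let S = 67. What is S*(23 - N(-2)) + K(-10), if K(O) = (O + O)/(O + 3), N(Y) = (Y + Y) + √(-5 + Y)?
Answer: 12683/7 - 67*I*√7 ≈ 1811.9 - 177.27*I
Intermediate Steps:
N(Y) = √(-5 + Y) + 2*Y (N(Y) = 2*Y + √(-5 + Y) = √(-5 + Y) + 2*Y)
K(O) = 2*O/(3 + O) (K(O) = (2*O)/(3 + O) = 2*O/(3 + O))
S*(23 - N(-2)) + K(-10) = 67*(23 - (√(-5 - 2) + 2*(-2))) + 2*(-10)/(3 - 10) = 67*(23 - (√(-7) - 4)) + 2*(-10)/(-7) = 67*(23 - (I*√7 - 4)) + 2*(-10)*(-⅐) = 67*(23 - (-4 + I*√7)) + 20/7 = 67*(23 + (4 - I*√7)) + 20/7 = 67*(27 - I*√7) + 20/7 = (1809 - 67*I*√7) + 20/7 = 12683/7 - 67*I*√7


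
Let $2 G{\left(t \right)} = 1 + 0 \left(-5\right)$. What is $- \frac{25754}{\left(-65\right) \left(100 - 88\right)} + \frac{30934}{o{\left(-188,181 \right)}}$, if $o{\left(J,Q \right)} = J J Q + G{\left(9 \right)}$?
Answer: $\frac{18308808717}{554429590} \approx 33.023$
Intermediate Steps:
$G{\left(t \right)} = \frac{1}{2}$ ($G{\left(t \right)} = \frac{1 + 0 \left(-5\right)}{2} = \frac{1 + 0}{2} = \frac{1}{2} \cdot 1 = \frac{1}{2}$)
$o{\left(J,Q \right)} = \frac{1}{2} + Q J^{2}$ ($o{\left(J,Q \right)} = J J Q + \frac{1}{2} = J^{2} Q + \frac{1}{2} = Q J^{2} + \frac{1}{2} = \frac{1}{2} + Q J^{2}$)
$- \frac{25754}{\left(-65\right) \left(100 - 88\right)} + \frac{30934}{o{\left(-188,181 \right)}} = - \frac{25754}{\left(-65\right) \left(100 - 88\right)} + \frac{30934}{\frac{1}{2} + 181 \left(-188\right)^{2}} = - \frac{25754}{\left(-65\right) 12} + \frac{30934}{\frac{1}{2} + 181 \cdot 35344} = - \frac{25754}{-780} + \frac{30934}{\frac{1}{2} + 6397264} = \left(-25754\right) \left(- \frac{1}{780}\right) + \frac{30934}{\frac{12794529}{2}} = \frac{12877}{390} + 30934 \cdot \frac{2}{12794529} = \frac{12877}{390} + \frac{61868}{12794529} = \frac{18308808717}{554429590}$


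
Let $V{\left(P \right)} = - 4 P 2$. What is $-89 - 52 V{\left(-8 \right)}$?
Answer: $-3417$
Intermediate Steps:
$V{\left(P \right)} = - 8 P$
$-89 - 52 V{\left(-8 \right)} = -89 - 52 \left(\left(-8\right) \left(-8\right)\right) = -89 - 3328 = -3417$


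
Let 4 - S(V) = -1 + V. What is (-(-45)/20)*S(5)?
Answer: 0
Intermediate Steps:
S(V) = 5 - V (S(V) = 4 - (-1 + V) = 4 + (1 - V) = 5 - V)
(-(-45)/20)*S(5) = (-(-45)/20)*(5 - 1*5) = (-(-45)/20)*(5 - 5) = -1*(-9/4)*0 = (9/4)*0 = 0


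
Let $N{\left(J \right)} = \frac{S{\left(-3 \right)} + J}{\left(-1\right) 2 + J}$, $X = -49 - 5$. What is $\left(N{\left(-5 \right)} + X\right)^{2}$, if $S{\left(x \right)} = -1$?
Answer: $\frac{138384}{49} \approx 2824.2$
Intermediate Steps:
$X = -54$ ($X = -49 - 5 = -54$)
$N{\left(J \right)} = \frac{-1 + J}{-2 + J}$ ($N{\left(J \right)} = \frac{-1 + J}{\left(-1\right) 2 + J} = \frac{-1 + J}{-2 + J}$)
$\left(N{\left(-5 \right)} + X\right)^{2} = \left(\frac{-1 - 5}{-2 - 5} - 54\right)^{2} = \left(\frac{1}{-7} \left(-6\right) - 54\right)^{2} = \left(\left(- \frac{1}{7}\right) \left(-6\right) - 54\right)^{2} = \left(\frac{6}{7} - 54\right)^{2} = \left(- \frac{372}{7}\right)^{2} = \frac{138384}{49}$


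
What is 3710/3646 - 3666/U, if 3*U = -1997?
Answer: 23753789/3640531 ≈ 6.5248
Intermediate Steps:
U = -1997/3 (U = (⅓)*(-1997) = -1997/3 ≈ -665.67)
3710/3646 - 3666/U = 3710/3646 - 3666/(-1997/3) = 3710*(1/3646) - 3666*(-3/1997) = 1855/1823 + 10998/1997 = 23753789/3640531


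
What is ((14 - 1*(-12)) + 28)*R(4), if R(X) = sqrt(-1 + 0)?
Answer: 54*I ≈ 54.0*I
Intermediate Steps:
R(X) = I (R(X) = sqrt(-1) = I)
((14 - 1*(-12)) + 28)*R(4) = ((14 - 1*(-12)) + 28)*I = ((14 + 12) + 28)*I = (26 + 28)*I = 54*I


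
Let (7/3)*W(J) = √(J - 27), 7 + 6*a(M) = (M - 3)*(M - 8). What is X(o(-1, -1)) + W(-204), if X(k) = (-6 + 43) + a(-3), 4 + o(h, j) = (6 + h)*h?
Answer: 281/6 + 3*I*√231/7 ≈ 46.833 + 6.5137*I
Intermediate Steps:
o(h, j) = -4 + h*(6 + h) (o(h, j) = -4 + (6 + h)*h = -4 + h*(6 + h))
a(M) = -7/6 + (-8 + M)*(-3 + M)/6 (a(M) = -7/6 + ((M - 3)*(M - 8))/6 = -7/6 + ((-3 + M)*(-8 + M))/6 = -7/6 + ((-8 + M)*(-3 + M))/6 = -7/6 + (-8 + M)*(-3 + M)/6)
X(k) = 281/6 (X(k) = (-6 + 43) + (17/6 - 11/6*(-3) + (⅙)*(-3)²) = 37 + (17/6 + 11/2 + (⅙)*9) = 37 + (17/6 + 11/2 + 3/2) = 37 + 59/6 = 281/6)
W(J) = 3*√(-27 + J)/7 (W(J) = 3*√(J - 27)/7 = 3*√(-27 + J)/7)
X(o(-1, -1)) + W(-204) = 281/6 + 3*√(-27 - 204)/7 = 281/6 + 3*√(-231)/7 = 281/6 + 3*(I*√231)/7 = 281/6 + 3*I*√231/7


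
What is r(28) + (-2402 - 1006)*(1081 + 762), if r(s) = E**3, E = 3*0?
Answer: -6280944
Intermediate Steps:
E = 0
r(s) = 0 (r(s) = 0**3 = 0)
r(28) + (-2402 - 1006)*(1081 + 762) = 0 + (-2402 - 1006)*(1081 + 762) = 0 - 3408*1843 = 0 - 6280944 = -6280944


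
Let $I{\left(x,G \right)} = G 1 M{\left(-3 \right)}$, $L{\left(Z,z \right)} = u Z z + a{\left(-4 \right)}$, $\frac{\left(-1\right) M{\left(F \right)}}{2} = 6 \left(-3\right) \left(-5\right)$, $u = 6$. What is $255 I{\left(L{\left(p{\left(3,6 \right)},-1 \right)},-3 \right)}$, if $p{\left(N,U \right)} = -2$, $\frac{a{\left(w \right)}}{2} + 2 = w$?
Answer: $137700$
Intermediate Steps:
$a{\left(w \right)} = -4 + 2 w$
$M{\left(F \right)} = -180$ ($M{\left(F \right)} = - 2 \cdot 6 \left(-3\right) \left(-5\right) = - 2 \left(\left(-18\right) \left(-5\right)\right) = \left(-2\right) 90 = -180$)
$L{\left(Z,z \right)} = -12 + 6 Z z$ ($L{\left(Z,z \right)} = 6 Z z + \left(-4 + 2 \left(-4\right)\right) = 6 Z z - 12 = -12 + 6 Z z$)
$I{\left(x,G \right)} = - 180 G$ ($I{\left(x,G \right)} = G 1 \left(-180\right) = G \left(-180\right) = - 180 G$)
$255 I{\left(L{\left(p{\left(3,6 \right)},-1 \right)},-3 \right)} = 255 \left(\left(-180\right) \left(-3\right)\right) = 255 \cdot 540 = 137700$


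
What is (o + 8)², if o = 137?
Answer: 21025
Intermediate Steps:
(o + 8)² = (137 + 8)² = 145² = 21025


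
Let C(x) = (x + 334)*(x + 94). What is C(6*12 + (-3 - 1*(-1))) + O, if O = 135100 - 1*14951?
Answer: 186405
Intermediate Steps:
O = 120149 (O = 135100 - 14951 = 120149)
C(x) = (94 + x)*(334 + x) (C(x) = (334 + x)*(94 + x) = (94 + x)*(334 + x))
C(6*12 + (-3 - 1*(-1))) + O = (31396 + (6*12 + (-3 - 1*(-1)))² + 428*(6*12 + (-3 - 1*(-1)))) + 120149 = (31396 + (72 + (-3 + 1))² + 428*(72 + (-3 + 1))) + 120149 = (31396 + (72 - 2)² + 428*(72 - 2)) + 120149 = (31396 + 70² + 428*70) + 120149 = (31396 + 4900 + 29960) + 120149 = 66256 + 120149 = 186405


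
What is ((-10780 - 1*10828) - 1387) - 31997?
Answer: -54992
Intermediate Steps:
((-10780 - 1*10828) - 1387) - 31997 = ((-10780 - 10828) - 1387) - 31997 = (-21608 - 1387) - 31997 = -22995 - 31997 = -54992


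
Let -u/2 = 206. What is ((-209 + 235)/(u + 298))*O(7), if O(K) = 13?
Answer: -169/57 ≈ -2.9649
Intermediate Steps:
u = -412 (u = -2*206 = -412)
((-209 + 235)/(u + 298))*O(7) = ((-209 + 235)/(-412 + 298))*13 = (26/(-114))*13 = (26*(-1/114))*13 = -13/57*13 = -169/57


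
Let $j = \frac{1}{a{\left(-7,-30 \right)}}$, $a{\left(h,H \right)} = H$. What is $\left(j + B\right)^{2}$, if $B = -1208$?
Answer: $\frac{1313410081}{900} \approx 1.4593 \cdot 10^{6}$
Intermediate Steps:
$j = - \frac{1}{30}$ ($j = \frac{1}{-30} = - \frac{1}{30} \approx -0.033333$)
$\left(j + B\right)^{2} = \left(- \frac{1}{30} - 1208\right)^{2} = \left(- \frac{36241}{30}\right)^{2} = \frac{1313410081}{900}$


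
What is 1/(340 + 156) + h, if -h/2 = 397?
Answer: -393823/496 ≈ -794.00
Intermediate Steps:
h = -794 (h = -2*397 = -794)
1/(340 + 156) + h = 1/(340 + 156) - 794 = 1/496 - 794 = -393823/496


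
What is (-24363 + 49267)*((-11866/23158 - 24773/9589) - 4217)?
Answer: -11669057982575224/111031031 ≈ -1.0510e+8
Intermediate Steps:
(-24363 + 49267)*((-11866/23158 - 24773/9589) - 4217) = 24904*((-11866*1/23158 - 24773*1/9589) - 4217) = 24904*((-5933/11579 - 24773/9589) - 4217) = 24904*(-343738104/111031031 - 4217) = 24904*(-468561595831/111031031) = -11669057982575224/111031031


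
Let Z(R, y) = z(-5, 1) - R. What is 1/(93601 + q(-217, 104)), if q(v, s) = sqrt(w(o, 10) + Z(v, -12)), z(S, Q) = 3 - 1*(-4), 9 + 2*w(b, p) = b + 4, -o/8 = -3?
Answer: 187202/17522293935 - sqrt(934)/17522293935 ≈ 1.0682e-5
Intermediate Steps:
o = 24 (o = -8*(-3) = 24)
w(b, p) = -5/2 + b/2 (w(b, p) = -9/2 + (b + 4)/2 = -9/2 + (4 + b)/2 = -9/2 + (2 + b/2) = -5/2 + b/2)
z(S, Q) = 7 (z(S, Q) = 3 + 4 = 7)
Z(R, y) = 7 - R
q(v, s) = sqrt(33/2 - v) (q(v, s) = sqrt((-5/2 + (1/2)*24) + (7 - v)) = sqrt((-5/2 + 12) + (7 - v)) = sqrt(19/2 + (7 - v)) = sqrt(33/2 - v))
1/(93601 + q(-217, 104)) = 1/(93601 + sqrt(66 - 4*(-217))/2) = 1/(93601 + sqrt(66 + 868)/2) = 1/(93601 + sqrt(934)/2)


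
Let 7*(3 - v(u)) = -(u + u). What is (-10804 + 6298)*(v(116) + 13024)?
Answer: -411943026/7 ≈ -5.8849e+7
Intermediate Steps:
v(u) = 3 + 2*u/7 (v(u) = 3 - (-1)*(u + u)/7 = 3 - (-1)*2*u/7 = 3 - (-2)*u/7 = 3 + 2*u/7)
(-10804 + 6298)*(v(116) + 13024) = (-10804 + 6298)*((3 + (2/7)*116) + 13024) = -4506*((3 + 232/7) + 13024) = -4506*(253/7 + 13024) = -4506*91421/7 = -411943026/7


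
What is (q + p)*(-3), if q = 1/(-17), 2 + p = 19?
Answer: -864/17 ≈ -50.824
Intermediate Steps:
p = 17 (p = -2 + 19 = 17)
q = -1/17 ≈ -0.058824
(q + p)*(-3) = (-1/17 + 17)*(-3) = (288/17)*(-3) = -864/17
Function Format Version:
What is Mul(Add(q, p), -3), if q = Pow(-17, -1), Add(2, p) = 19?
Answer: Rational(-864, 17) ≈ -50.824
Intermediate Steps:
p = 17 (p = Add(-2, 19) = 17)
q = Rational(-1, 17) ≈ -0.058824
Mul(Add(q, p), -3) = Mul(Add(Rational(-1, 17), 17), -3) = Mul(Rational(288, 17), -3) = Rational(-864, 17)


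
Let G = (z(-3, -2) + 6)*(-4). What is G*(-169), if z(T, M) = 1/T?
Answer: 11492/3 ≈ 3830.7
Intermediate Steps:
G = -68/3 (G = (1/(-3) + 6)*(-4) = (-1/3 + 6)*(-4) = (17/3)*(-4) = -68/3 ≈ -22.667)
G*(-169) = -68/3*(-169) = 11492/3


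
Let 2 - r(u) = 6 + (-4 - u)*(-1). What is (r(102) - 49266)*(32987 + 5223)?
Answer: -1886656960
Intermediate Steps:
r(u) = -8 - u (r(u) = 2 - (6 + (-4 - u)*(-1)) = 2 - (6 + (4 + u)) = 2 - (10 + u) = 2 + (-10 - u) = -8 - u)
(r(102) - 49266)*(32987 + 5223) = ((-8 - 1*102) - 49266)*(32987 + 5223) = ((-8 - 102) - 49266)*38210 = (-110 - 49266)*38210 = -49376*38210 = -1886656960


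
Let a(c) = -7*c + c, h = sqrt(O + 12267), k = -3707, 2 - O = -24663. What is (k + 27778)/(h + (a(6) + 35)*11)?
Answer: 264781/36811 + 48142*sqrt(9233)/36811 ≈ 132.86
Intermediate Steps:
O = 24665 (O = 2 - 1*(-24663) = 2 + 24663 = 24665)
h = 2*sqrt(9233) (h = sqrt(24665 + 12267) = sqrt(36932) = 2*sqrt(9233) ≈ 192.18)
a(c) = -6*c
(k + 27778)/(h + (a(6) + 35)*11) = (-3707 + 27778)/(2*sqrt(9233) + (-6*6 + 35)*11) = 24071/(2*sqrt(9233) + (-36 + 35)*11) = 24071/(2*sqrt(9233) - 1*11) = 24071/(2*sqrt(9233) - 11) = 24071/(-11 + 2*sqrt(9233))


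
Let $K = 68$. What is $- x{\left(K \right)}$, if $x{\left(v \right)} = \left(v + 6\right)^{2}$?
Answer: $-5476$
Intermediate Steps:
$x{\left(v \right)} = \left(6 + v\right)^{2}$
$- x{\left(K \right)} = - \left(6 + 68\right)^{2} = - 74^{2} = \left(-1\right) 5476 = -5476$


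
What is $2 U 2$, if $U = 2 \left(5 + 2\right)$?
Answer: $56$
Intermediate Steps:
$U = 14$ ($U = 2 \cdot 7 = 14$)
$2 U 2 = 2 \cdot 14 \cdot 2 = 28 \cdot 2 = 56$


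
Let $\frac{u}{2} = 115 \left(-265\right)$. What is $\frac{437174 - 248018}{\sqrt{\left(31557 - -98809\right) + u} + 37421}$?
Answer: $\frac{7078406676}{1400261825} - \frac{378312 \sqrt{17354}}{1400261825} \approx 5.0195$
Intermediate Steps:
$u = -60950$ ($u = 2 \cdot 115 \left(-265\right) = 2 \left(-30475\right) = -60950$)
$\frac{437174 - 248018}{\sqrt{\left(31557 - -98809\right) + u} + 37421} = \frac{437174 - 248018}{\sqrt{\left(31557 - -98809\right) - 60950} + 37421} = \frac{189156}{\sqrt{\left(31557 + 98809\right) - 60950} + 37421} = \frac{189156}{\sqrt{130366 - 60950} + 37421} = \frac{189156}{\sqrt{69416} + 37421} = \frac{189156}{2 \sqrt{17354} + 37421} = \frac{189156}{37421 + 2 \sqrt{17354}}$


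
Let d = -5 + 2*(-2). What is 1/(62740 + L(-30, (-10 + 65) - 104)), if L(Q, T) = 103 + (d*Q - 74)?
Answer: 1/63039 ≈ 1.5863e-5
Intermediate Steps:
d = -9 (d = -5 - 4 = -9)
L(Q, T) = 29 - 9*Q (L(Q, T) = 103 + (-9*Q - 74) = 103 + (-74 - 9*Q) = 29 - 9*Q)
1/(62740 + L(-30, (-10 + 65) - 104)) = 1/(62740 + (29 - 9*(-30))) = 1/(62740 + (29 + 270)) = 1/(62740 + 299) = 1/63039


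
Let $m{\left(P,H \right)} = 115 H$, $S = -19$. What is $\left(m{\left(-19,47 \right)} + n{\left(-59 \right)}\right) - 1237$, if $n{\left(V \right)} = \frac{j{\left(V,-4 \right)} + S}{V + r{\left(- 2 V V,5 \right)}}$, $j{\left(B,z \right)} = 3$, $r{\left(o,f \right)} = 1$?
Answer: $\frac{120880}{29} \approx 4168.3$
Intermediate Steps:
$n{\left(V \right)} = - \frac{16}{1 + V}$ ($n{\left(V \right)} = \frac{3 - 19}{V + 1} = - \frac{16}{1 + V}$)
$\left(m{\left(-19,47 \right)} + n{\left(-59 \right)}\right) - 1237 = \left(115 \cdot 47 - \frac{16}{1 - 59}\right) - 1237 = \left(5405 - \frac{16}{-58}\right) - 1237 = \left(5405 - - \frac{8}{29}\right) - 1237 = \left(5405 + \frac{8}{29}\right) - 1237 = \frac{156753}{29} - 1237 = \frac{120880}{29}$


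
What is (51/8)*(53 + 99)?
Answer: 969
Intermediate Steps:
(51/8)*(53 + 99) = (51*(1/8))*152 = (51/8)*152 = 969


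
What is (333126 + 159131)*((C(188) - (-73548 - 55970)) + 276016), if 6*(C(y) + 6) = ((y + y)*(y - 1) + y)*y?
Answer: 1287019709696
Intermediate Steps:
C(y) = -6 + y*(y + 2*y*(-1 + y))/6 (C(y) = -6 + (((y + y)*(y - 1) + y)*y)/6 = -6 + (((2*y)*(-1 + y) + y)*y)/6 = -6 + ((2*y*(-1 + y) + y)*y)/6 = -6 + ((y + 2*y*(-1 + y))*y)/6 = -6 + (y*(y + 2*y*(-1 + y)))/6 = -6 + y*(y + 2*y*(-1 + y))/6)
(333126 + 159131)*((C(188) - (-73548 - 55970)) + 276016) = (333126 + 159131)*(((-6 - ⅙*188² + (⅓)*188³) - (-73548 - 55970)) + 276016) = 492257*(((-6 - ⅙*35344 + (⅓)*6644672) - 1*(-129518)) + 276016) = 492257*(((-6 - 17672/3 + 6644672/3) + 129518) + 276016) = 492257*((2208994 + 129518) + 276016) = 492257*(2338512 + 276016) = 492257*2614528 = 1287019709696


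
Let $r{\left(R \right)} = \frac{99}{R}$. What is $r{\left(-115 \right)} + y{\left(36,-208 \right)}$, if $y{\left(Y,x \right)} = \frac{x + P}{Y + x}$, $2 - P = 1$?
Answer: $\frac{6777}{19780} \approx 0.34262$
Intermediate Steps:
$P = 1$ ($P = 2 - 1 = 1$)
$y{\left(Y,x \right)} = \frac{1 + x}{Y + x}$ ($y{\left(Y,x \right)} = \frac{x + 1}{Y + x} = \frac{1 + x}{Y + x}$)
$r{\left(-115 \right)} + y{\left(36,-208 \right)} = \frac{99}{-115} + \frac{1 - 208}{36 - 208} = 99 \left(- \frac{1}{115}\right) + \frac{1}{-172} \left(-207\right) = - \frac{99}{115} - - \frac{207}{172} = - \frac{99}{115} + \frac{207}{172} = \frac{6777}{19780}$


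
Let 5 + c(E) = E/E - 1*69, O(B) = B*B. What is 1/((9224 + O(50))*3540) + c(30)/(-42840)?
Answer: 8415997/4938852240 ≈ 0.0017040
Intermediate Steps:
O(B) = B²
c(E) = -73 (c(E) = -5 + (E/E - 1*69) = -5 + (1 - 69) = -5 - 68 = -73)
1/((9224 + O(50))*3540) + c(30)/(-42840) = 1/((9224 + 50²)*3540) - 73/(-42840) = (1/3540)/(9224 + 2500) - 73*(-1/42840) = (1/3540)/11724 + 73/42840 = (1/11724)*(1/3540) + 73/42840 = 1/41502960 + 73/42840 = 8415997/4938852240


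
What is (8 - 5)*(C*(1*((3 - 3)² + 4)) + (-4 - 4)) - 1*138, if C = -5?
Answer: -222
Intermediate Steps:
(8 - 5)*(C*(1*((3 - 3)² + 4)) + (-4 - 4)) - 1*138 = (8 - 5)*(-5*((3 - 3)² + 4) + (-4 - 4)) - 1*138 = 3*(-5*(0² + 4) - 8) - 138 = 3*(-5*(0 + 4) - 8) - 138 = 3*(-5*4 - 8) - 138 = 3*(-20 - 8) - 138 = 3*(-28) - 138 = -84 - 138 = -222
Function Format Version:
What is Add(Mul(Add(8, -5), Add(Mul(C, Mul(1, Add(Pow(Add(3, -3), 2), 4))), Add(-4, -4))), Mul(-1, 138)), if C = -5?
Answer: -222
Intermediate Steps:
Add(Mul(Add(8, -5), Add(Mul(C, Mul(1, Add(Pow(Add(3, -3), 2), 4))), Add(-4, -4))), Mul(-1, 138)) = Add(Mul(Add(8, -5), Add(Mul(-5, Mul(1, Add(Pow(Add(3, -3), 2), 4))), Add(-4, -4))), Mul(-1, 138)) = Add(Mul(3, Add(Mul(-5, Mul(1, Add(Pow(0, 2), 4))), -8)), -138) = Add(Mul(3, Add(Mul(-5, Mul(1, Add(0, 4))), -8)), -138) = Add(Mul(3, Add(Mul(-5, Mul(1, 4)), -8)), -138) = Add(Mul(3, Add(Mul(-5, 4), -8)), -138) = Add(Mul(3, Add(-20, -8)), -138) = Add(Mul(3, -28), -138) = Add(-84, -138) = -222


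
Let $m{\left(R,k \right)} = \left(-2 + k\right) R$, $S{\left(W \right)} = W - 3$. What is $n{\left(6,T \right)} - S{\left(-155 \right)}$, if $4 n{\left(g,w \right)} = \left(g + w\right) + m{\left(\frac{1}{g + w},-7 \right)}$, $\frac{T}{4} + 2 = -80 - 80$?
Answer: $- \frac{2137}{856} \approx -2.4965$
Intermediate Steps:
$S{\left(W \right)} = -3 + W$ ($S{\left(W \right)} = W - 3 = -3 + W$)
$m{\left(R,k \right)} = R \left(-2 + k\right)$
$T = -648$ ($T = -8 + 4 \left(-80 - 80\right) = -8 + 4 \left(-160\right) = -8 - 640 = -648$)
$n{\left(g,w \right)} = - \frac{9}{4 \left(g + w\right)} + \frac{g}{4} + \frac{w}{4}$ ($n{\left(g,w \right)} = \frac{\left(g + w\right) + \frac{-2 - 7}{g + w}}{4} = \frac{\left(g + w\right) + \frac{1}{g + w} \left(-9\right)}{4} = \frac{\left(g + w\right) - \frac{9}{g + w}}{4} = \frac{g + w - \frac{9}{g + w}}{4} = - \frac{9}{4 \left(g + w\right)} + \frac{g}{4} + \frac{w}{4}$)
$n{\left(6,T \right)} - S{\left(-155 \right)} = \frac{-9 + \left(6 - 648\right)^{2}}{4 \left(6 - 648\right)} - \left(-3 - 155\right) = \frac{-9 + \left(-642\right)^{2}}{4 \left(-642\right)} - -158 = \frac{1}{4} \left(- \frac{1}{642}\right) \left(-9 + 412164\right) + 158 = \frac{1}{4} \left(- \frac{1}{642}\right) 412155 + 158 = - \frac{137385}{856} + 158 = - \frac{2137}{856}$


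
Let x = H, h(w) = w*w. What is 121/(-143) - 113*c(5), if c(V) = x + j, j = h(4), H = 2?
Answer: -26453/13 ≈ -2034.8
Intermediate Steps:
h(w) = w²
j = 16 (j = 4² = 16)
x = 2
c(V) = 18 (c(V) = 2 + 16 = 18)
121/(-143) - 113*c(5) = 121/(-143) - 113*18 = 121*(-1/143) - 2034 = -11/13 - 2034 = -26453/13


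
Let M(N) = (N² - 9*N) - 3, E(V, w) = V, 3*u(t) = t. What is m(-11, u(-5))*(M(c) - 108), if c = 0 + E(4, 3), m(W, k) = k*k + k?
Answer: -1310/9 ≈ -145.56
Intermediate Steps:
u(t) = t/3
m(W, k) = k + k² (m(W, k) = k² + k = k + k²)
c = 4 (c = 0 + 4 = 4)
M(N) = -3 + N² - 9*N
m(-11, u(-5))*(M(c) - 108) = (((⅓)*(-5))*(1 + (⅓)*(-5)))*((-3 + 4² - 9*4) - 108) = (-5*(1 - 5/3)/3)*((-3 + 16 - 36) - 108) = (-5/3*(-⅔))*(-23 - 108) = (10/9)*(-131) = -1310/9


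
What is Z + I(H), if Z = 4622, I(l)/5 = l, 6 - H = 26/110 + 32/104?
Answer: 664847/143 ≈ 4649.3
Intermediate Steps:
H = 3901/715 (H = 6 - (26/110 + 32/104) = 6 - (26*(1/110) + 32*(1/104)) = 6 - (13/55 + 4/13) = 6 - 1*389/715 = 6 - 389/715 = 3901/715 ≈ 5.4559)
I(l) = 5*l
Z + I(H) = 4622 + 5*(3901/715) = 4622 + 3901/143 = 664847/143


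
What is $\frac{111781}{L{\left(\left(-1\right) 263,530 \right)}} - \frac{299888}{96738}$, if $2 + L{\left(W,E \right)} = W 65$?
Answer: $- \frac{885591973}{91884977} \approx -9.638$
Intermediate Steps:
$L{\left(W,E \right)} = -2 + 65 W$ ($L{\left(W,E \right)} = -2 + W 65 = -2 + 65 W$)
$\frac{111781}{L{\left(\left(-1\right) 263,530 \right)}} - \frac{299888}{96738} = \frac{111781}{-2 + 65 \left(\left(-1\right) 263\right)} - \frac{299888}{96738} = \frac{111781}{-2 + 65 \left(-263\right)} - \frac{149944}{48369} = \frac{111781}{-2 - 17095} - \frac{149944}{48369} = \frac{111781}{-17097} - \frac{149944}{48369} = 111781 \left(- \frac{1}{17097}\right) - \frac{149944}{48369} = - \frac{111781}{17097} - \frac{149944}{48369} = - \frac{885591973}{91884977}$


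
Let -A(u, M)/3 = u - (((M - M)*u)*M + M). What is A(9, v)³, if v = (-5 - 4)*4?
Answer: -2460375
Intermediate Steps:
v = -36 (v = -9*4 = -36)
A(u, M) = -3*u + 3*M (A(u, M) = -3*(u - (((M - M)*u)*M + M)) = -3*(u - ((0*u)*M + M)) = -3*(u - (0*M + M)) = -3*(u - (0 + M)) = -3*(u - M) = -3*u + 3*M)
A(9, v)³ = (-3*9 + 3*(-36))³ = (-27 - 108)³ = (-135)³ = -2460375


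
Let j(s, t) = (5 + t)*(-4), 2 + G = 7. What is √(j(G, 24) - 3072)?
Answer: 2*I*√797 ≈ 56.462*I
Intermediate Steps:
G = 5 (G = -2 + 7 = 5)
j(s, t) = -20 - 4*t
√(j(G, 24) - 3072) = √((-20 - 4*24) - 3072) = √((-20 - 96) - 3072) = √(-116 - 3072) = √(-3188) = 2*I*√797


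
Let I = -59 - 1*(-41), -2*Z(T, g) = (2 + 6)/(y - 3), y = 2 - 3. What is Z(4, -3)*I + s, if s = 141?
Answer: 123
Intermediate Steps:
y = -1
Z(T, g) = 1 (Z(T, g) = -(2 + 6)/(2*(-1 - 3)) = -4/(-4) = -4*(-1)/4 = -1/2*(-2) = 1)
I = -18 (I = -59 + 41 = -18)
Z(4, -3)*I + s = 1*(-18) + 141 = -18 + 141 = 123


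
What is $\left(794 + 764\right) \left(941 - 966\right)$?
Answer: $-38950$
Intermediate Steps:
$\left(794 + 764\right) \left(941 - 966\right) = 1558 \left(-25\right) = -38950$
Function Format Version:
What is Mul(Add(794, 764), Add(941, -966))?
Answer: -38950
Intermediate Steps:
Mul(Add(794, 764), Add(941, -966)) = Mul(1558, -25) = -38950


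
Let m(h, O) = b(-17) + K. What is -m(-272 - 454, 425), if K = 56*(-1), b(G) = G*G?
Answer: -233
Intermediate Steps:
b(G) = G**2
K = -56
m(h, O) = 233 (m(h, O) = (-17)**2 - 56 = 289 - 56 = 233)
-m(-272 - 454, 425) = -1*233 = -233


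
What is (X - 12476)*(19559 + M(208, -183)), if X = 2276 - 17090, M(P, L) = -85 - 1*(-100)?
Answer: -534174460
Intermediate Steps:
M(P, L) = 15 (M(P, L) = -85 + 100 = 15)
X = -14814
(X - 12476)*(19559 + M(208, -183)) = (-14814 - 12476)*(19559 + 15) = -27290*19574 = -534174460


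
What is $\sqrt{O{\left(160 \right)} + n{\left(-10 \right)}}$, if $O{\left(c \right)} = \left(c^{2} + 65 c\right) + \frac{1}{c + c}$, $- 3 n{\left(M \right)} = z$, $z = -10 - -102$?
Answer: $\frac{\sqrt{517958445}}{120} \approx 189.66$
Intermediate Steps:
$z = 92$ ($z = -10 + 102 = 92$)
$n{\left(M \right)} = - \frac{92}{3}$ ($n{\left(M \right)} = \left(- \frac{1}{3}\right) 92 = - \frac{92}{3}$)
$O{\left(c \right)} = c^{2} + \frac{1}{2 c} + 65 c$ ($O{\left(c \right)} = \left(c^{2} + 65 c\right) + \frac{1}{2 c} = c^{2} + \frac{1}{2 c} + 65 c$)
$\sqrt{O{\left(160 \right)} + n{\left(-10 \right)}} = \sqrt{\left(160^{2} + \frac{1}{2 \cdot 160} + 65 \cdot 160\right) - \frac{92}{3}} = \sqrt{\left(25600 + \frac{1}{2} \cdot \frac{1}{160} + 10400\right) - \frac{92}{3}} = \sqrt{\left(25600 + \frac{1}{320} + 10400\right) - \frac{92}{3}} = \sqrt{\frac{11520001}{320} - \frac{92}{3}} = \sqrt{\frac{34530563}{960}} = \frac{\sqrt{517958445}}{120}$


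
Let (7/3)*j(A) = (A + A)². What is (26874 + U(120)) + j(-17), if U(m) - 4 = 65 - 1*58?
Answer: 191663/7 ≈ 27380.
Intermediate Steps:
j(A) = 12*A²/7 (j(A) = 3*(A + A)²/7 = 3*(2*A)²/7 = 3*(4*A²)/7 = 12*A²/7)
U(m) = 11 (U(m) = 4 + (65 - 1*58) = 4 + (65 - 58) = 4 + 7 = 11)
(26874 + U(120)) + j(-17) = (26874 + 11) + (12/7)*(-17)² = 26885 + (12/7)*289 = 26885 + 3468/7 = 191663/7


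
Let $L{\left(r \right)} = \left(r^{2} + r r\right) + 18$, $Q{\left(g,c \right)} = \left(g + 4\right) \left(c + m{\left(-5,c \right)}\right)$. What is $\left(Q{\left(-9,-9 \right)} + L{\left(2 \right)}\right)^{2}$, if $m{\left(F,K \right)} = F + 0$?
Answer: $9216$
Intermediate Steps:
$m{\left(F,K \right)} = F$
$Q{\left(g,c \right)} = \left(-5 + c\right) \left(4 + g\right)$ ($Q{\left(g,c \right)} = \left(g + 4\right) \left(c - 5\right) = \left(4 + g\right) \left(-5 + c\right) = \left(-5 + c\right) \left(4 + g\right)$)
$L{\left(r \right)} = 18 + 2 r^{2}$ ($L{\left(r \right)} = \left(r^{2} + r^{2}\right) + 18 = 2 r^{2} + 18 = 18 + 2 r^{2}$)
$\left(Q{\left(-9,-9 \right)} + L{\left(2 \right)}\right)^{2} = \left(\left(-20 - -45 + 4 \left(-9\right) - -81\right) + \left(18 + 2 \cdot 2^{2}\right)\right)^{2} = \left(\left(-20 + 45 - 36 + 81\right) + \left(18 + 2 \cdot 4\right)\right)^{2} = \left(70 + \left(18 + 8\right)\right)^{2} = \left(70 + 26\right)^{2} = 96^{2} = 9216$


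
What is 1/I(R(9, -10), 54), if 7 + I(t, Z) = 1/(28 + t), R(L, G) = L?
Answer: -37/258 ≈ -0.14341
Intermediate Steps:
I(t, Z) = -7 + 1/(28 + t)
1/I(R(9, -10), 54) = 1/((-195 - 7*9)/(28 + 9)) = 1/((-195 - 63)/37) = 1/((1/37)*(-258)) = 1/(-258/37) = -37/258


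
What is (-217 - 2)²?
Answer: 47961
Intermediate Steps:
(-217 - 2)² = (-219)² = 47961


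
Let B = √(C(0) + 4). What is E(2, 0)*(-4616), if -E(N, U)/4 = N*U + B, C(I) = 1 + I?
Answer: 18464*√5 ≈ 41287.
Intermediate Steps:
B = √5 (B = √((1 + 0) + 4) = √(1 + 4) = √5 ≈ 2.2361)
E(N, U) = -4*√5 - 4*N*U (E(N, U) = -4*(N*U + √5) = -4*(√5 + N*U) = -4*√5 - 4*N*U)
E(2, 0)*(-4616) = (-4*√5 - 4*2*0)*(-4616) = (-4*√5 + 0)*(-4616) = -4*√5*(-4616) = 18464*√5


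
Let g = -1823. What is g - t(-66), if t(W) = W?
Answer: -1757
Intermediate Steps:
g - t(-66) = -1823 - 1*(-66) = -1823 + 66 = -1757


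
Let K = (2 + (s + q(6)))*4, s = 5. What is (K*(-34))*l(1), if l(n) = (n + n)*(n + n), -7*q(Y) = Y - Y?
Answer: -3808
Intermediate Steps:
q(Y) = 0 (q(Y) = -(Y - Y)/7 = -⅐*0 = 0)
l(n) = 4*n² (l(n) = (2*n)*(2*n) = 4*n²)
K = 28 (K = (2 + (5 + 0))*4 = (2 + 5)*4 = 7*4 = 28)
(K*(-34))*l(1) = (28*(-34))*(4*1²) = -3808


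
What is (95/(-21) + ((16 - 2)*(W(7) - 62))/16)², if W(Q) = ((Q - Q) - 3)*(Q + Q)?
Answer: 4024036/441 ≈ 9124.8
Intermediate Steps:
W(Q) = -6*Q (W(Q) = (0 - 3)*(2*Q) = -6*Q)
(95/(-21) + ((16 - 2)*(W(7) - 62))/16)² = (95/(-21) + ((16 - 2)*(-6*7 - 62))/16)² = (95*(-1/21) + (14*(-42 - 62))*(1/16))² = (-95/21 + (14*(-104))*(1/16))² = (-95/21 - 1456*1/16)² = (-95/21 - 91)² = (-2006/21)² = 4024036/441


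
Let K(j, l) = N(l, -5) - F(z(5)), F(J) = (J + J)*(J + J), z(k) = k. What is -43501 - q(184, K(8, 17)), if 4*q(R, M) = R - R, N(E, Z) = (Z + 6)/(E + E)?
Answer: -43501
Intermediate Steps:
N(E, Z) = (6 + Z)/(2*E) (N(E, Z) = (6 + Z)/((2*E)) = (6 + Z)*(1/(2*E)) = (6 + Z)/(2*E))
F(J) = 4*J**2 (F(J) = (2*J)*(2*J) = 4*J**2)
K(j, l) = -100 + 1/(2*l) (K(j, l) = (6 - 5)/(2*l) - 4*5**2 = (1/2)*1/l - 4*25 = 1/(2*l) - 1*100 = 1/(2*l) - 100 = -100 + 1/(2*l))
q(R, M) = 0 (q(R, M) = (R - R)/4 = (1/4)*0 = 0)
-43501 - q(184, K(8, 17)) = -43501 - 1*0 = -43501 + 0 = -43501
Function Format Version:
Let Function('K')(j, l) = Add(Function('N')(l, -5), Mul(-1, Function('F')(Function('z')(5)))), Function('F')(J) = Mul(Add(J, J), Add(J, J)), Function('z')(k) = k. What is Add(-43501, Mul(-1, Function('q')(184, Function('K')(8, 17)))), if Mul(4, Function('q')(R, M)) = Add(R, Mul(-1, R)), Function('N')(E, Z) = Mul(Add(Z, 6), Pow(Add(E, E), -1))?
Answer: -43501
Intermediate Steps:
Function('N')(E, Z) = Mul(Rational(1, 2), Pow(E, -1), Add(6, Z)) (Function('N')(E, Z) = Mul(Add(6, Z), Pow(Mul(2, E), -1)) = Mul(Add(6, Z), Mul(Rational(1, 2), Pow(E, -1))) = Mul(Rational(1, 2), Pow(E, -1), Add(6, Z)))
Function('F')(J) = Mul(4, Pow(J, 2)) (Function('F')(J) = Mul(Mul(2, J), Mul(2, J)) = Mul(4, Pow(J, 2)))
Function('K')(j, l) = Add(-100, Mul(Rational(1, 2), Pow(l, -1))) (Function('K')(j, l) = Add(Mul(Rational(1, 2), Pow(l, -1), Add(6, -5)), Mul(-1, Mul(4, Pow(5, 2)))) = Add(Mul(Rational(1, 2), Pow(l, -1), 1), Mul(-1, Mul(4, 25))) = Add(Mul(Rational(1, 2), Pow(l, -1)), Mul(-1, 100)) = Add(Mul(Rational(1, 2), Pow(l, -1)), -100) = Add(-100, Mul(Rational(1, 2), Pow(l, -1))))
Function('q')(R, M) = 0 (Function('q')(R, M) = Mul(Rational(1, 4), Add(R, Mul(-1, R))) = Mul(Rational(1, 4), 0) = 0)
Add(-43501, Mul(-1, Function('q')(184, Function('K')(8, 17)))) = Add(-43501, Mul(-1, 0)) = Add(-43501, 0) = -43501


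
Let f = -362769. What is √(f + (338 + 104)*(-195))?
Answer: I*√448959 ≈ 670.04*I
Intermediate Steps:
√(f + (338 + 104)*(-195)) = √(-362769 + (338 + 104)*(-195)) = √(-362769 + 442*(-195)) = √(-362769 - 86190) = √(-448959) = I*√448959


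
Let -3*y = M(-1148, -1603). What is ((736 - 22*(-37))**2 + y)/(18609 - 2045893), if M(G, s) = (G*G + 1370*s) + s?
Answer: -8087309/6081852 ≈ -1.3297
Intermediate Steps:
M(G, s) = G**2 + 1371*s (M(G, s) = (G**2 + 1370*s) + s = G**2 + 1371*s)
y = 879809/3 (y = -((-1148)**2 + 1371*(-1603))/3 = -(1317904 - 2197713)/3 = -1/3*(-879809) = 879809/3 ≈ 2.9327e+5)
((736 - 22*(-37))**2 + y)/(18609 - 2045893) = ((736 - 22*(-37))**2 + 879809/3)/(18609 - 2045893) = ((736 + 814)**2 + 879809/3)/(-2027284) = (1550**2 + 879809/3)*(-1/2027284) = (2402500 + 879809/3)*(-1/2027284) = (8087309/3)*(-1/2027284) = -8087309/6081852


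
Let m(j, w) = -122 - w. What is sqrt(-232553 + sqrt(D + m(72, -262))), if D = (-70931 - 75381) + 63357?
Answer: sqrt(-232553 + I*sqrt(82815)) ≈ 0.298 + 482.24*I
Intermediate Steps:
D = -82955 (D = -146312 + 63357 = -82955)
sqrt(-232553 + sqrt(D + m(72, -262))) = sqrt(-232553 + sqrt(-82955 + (-122 - 1*(-262)))) = sqrt(-232553 + sqrt(-82955 + (-122 + 262))) = sqrt(-232553 + sqrt(-82955 + 140)) = sqrt(-232553 + sqrt(-82815)) = sqrt(-232553 + I*sqrt(82815))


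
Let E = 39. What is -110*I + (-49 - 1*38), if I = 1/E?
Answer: -3503/39 ≈ -89.821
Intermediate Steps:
I = 1/39 ≈ 0.025641
-110*I + (-49 - 1*38) = -110*1/39 + (-49 - 1*38) = -110/39 + (-49 - 38) = -110/39 - 87 = -3503/39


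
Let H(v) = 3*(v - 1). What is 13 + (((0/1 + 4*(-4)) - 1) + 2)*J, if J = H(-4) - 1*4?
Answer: 298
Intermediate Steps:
H(v) = -3 + 3*v (H(v) = 3*(-1 + v) = -3 + 3*v)
J = -19 (J = (-3 + 3*(-4)) - 1*4 = (-3 - 12) - 4 = -15 - 4 = -19)
13 + (((0/1 + 4*(-4)) - 1) + 2)*J = 13 + (((0/1 + 4*(-4)) - 1) + 2)*(-19) = 13 + (((0*1 - 16) - 1) + 2)*(-19) = 13 + (((0 - 16) - 1) + 2)*(-19) = 13 + ((-16 - 1) + 2)*(-19) = 13 + (-17 + 2)*(-19) = 13 - 15*(-19) = 13 + 285 = 298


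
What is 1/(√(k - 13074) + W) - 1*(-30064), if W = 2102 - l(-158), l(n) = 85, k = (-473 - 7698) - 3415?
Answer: 123050420753/4092949 - 6*I*√685/4092949 ≈ 30064.0 - 3.8367e-5*I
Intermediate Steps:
k = -11586 (k = -8171 - 3415 = -11586)
W = 2017 (W = 2102 - 1*85 = 2102 - 85 = 2017)
1/(√(k - 13074) + W) - 1*(-30064) = 1/(√(-11586 - 13074) + 2017) - 1*(-30064) = 1/(√(-24660) + 2017) + 30064 = 1/(6*I*√685 + 2017) + 30064 = 1/(2017 + 6*I*√685) + 30064 = 30064 + 1/(2017 + 6*I*√685)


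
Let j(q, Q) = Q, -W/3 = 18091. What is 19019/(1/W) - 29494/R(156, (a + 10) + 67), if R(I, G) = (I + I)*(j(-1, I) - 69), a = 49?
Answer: -14009265248711/13572 ≈ -1.0322e+9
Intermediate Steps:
W = -54273 (W = -3*18091 = -54273)
R(I, G) = 2*I*(-69 + I) (R(I, G) = (I + I)*(I - 69) = (2*I)*(-69 + I) = 2*I*(-69 + I))
19019/(1/W) - 29494/R(156, (a + 10) + 67) = 19019/(1/(-54273)) - 29494*1/(312*(-69 + 156)) = 19019/(-1/54273) - 29494/(2*156*87) = 19019*(-54273) - 29494/27144 = -1032218187 - 29494*1/27144 = -1032218187 - 14747/13572 = -14009265248711/13572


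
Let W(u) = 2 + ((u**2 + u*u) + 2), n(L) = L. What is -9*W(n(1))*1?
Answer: -54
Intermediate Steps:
W(u) = 4 + 2*u**2 (W(u) = 2 + ((u**2 + u**2) + 2) = 2 + (2*u**2 + 2) = 2 + (2 + 2*u**2) = 4 + 2*u**2)
-9*W(n(1))*1 = -9*(4 + 2*1**2)*1 = -9*(4 + 2*1)*1 = -9*(4 + 2)*1 = -9*6*1 = -54*1 = -54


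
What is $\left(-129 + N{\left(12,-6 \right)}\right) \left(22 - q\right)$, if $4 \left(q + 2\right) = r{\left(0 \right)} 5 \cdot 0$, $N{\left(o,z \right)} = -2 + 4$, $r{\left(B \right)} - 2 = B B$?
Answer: $-3048$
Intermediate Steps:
$r{\left(B \right)} = 2 + B^{2}$ ($r{\left(B \right)} = 2 + B B = 2 + B^{2}$)
$N{\left(o,z \right)} = 2$
$q = -2$ ($q = -2 + \frac{\left(2 + 0^{2}\right) 5 \cdot 0}{4} = -2 + \frac{\left(2 + 0\right) 5 \cdot 0}{4} = -2 + \frac{2 \cdot 5 \cdot 0}{4} = -2 + \frac{10 \cdot 0}{4} = -2 + \frac{1}{4} \cdot 0 = -2 + 0 = -2$)
$\left(-129 + N{\left(12,-6 \right)}\right) \left(22 - q\right) = \left(-129 + 2\right) \left(22 - -2\right) = - 127 \left(22 + 2\right) = \left(-127\right) 24 = -3048$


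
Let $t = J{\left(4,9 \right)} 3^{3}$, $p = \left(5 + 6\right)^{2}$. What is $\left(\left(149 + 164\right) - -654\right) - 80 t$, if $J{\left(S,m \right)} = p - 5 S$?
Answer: $-217193$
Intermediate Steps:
$p = 121$ ($p = 11^{2} = 121$)
$J{\left(S,m \right)} = 121 - 5 S$
$t = 2727$ ($t = \left(121 - 20\right) 3^{3} = \left(121 - 20\right) 27 = 101 \cdot 27 = 2727$)
$\left(\left(149 + 164\right) - -654\right) - 80 t = \left(\left(149 + 164\right) - -654\right) - 218160 = \left(313 + 654\right) - 218160 = 967 - 218160 = -217193$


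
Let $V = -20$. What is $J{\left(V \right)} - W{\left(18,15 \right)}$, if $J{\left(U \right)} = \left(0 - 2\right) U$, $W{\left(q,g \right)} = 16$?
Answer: $24$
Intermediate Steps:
$J{\left(U \right)} = - 2 U$
$J{\left(V \right)} - W{\left(18,15 \right)} = \left(-2\right) \left(-20\right) - 16 = 40 - 16 = 24$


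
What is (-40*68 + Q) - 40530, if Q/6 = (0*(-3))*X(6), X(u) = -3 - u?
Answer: -43250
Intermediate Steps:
Q = 0 (Q = 6*((0*(-3))*(-3 - 1*6)) = 6*(0*(-3 - 6)) = 6*(0*(-9)) = 6*0 = 0)
(-40*68 + Q) - 40530 = (-40*68 + 0) - 40530 = (-2720 + 0) - 40530 = -2720 - 40530 = -43250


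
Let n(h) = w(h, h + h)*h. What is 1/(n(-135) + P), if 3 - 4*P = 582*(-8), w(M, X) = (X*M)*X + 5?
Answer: 4/5314411959 ≈ 7.5267e-10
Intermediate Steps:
w(M, X) = 5 + M*X**2 (w(M, X) = (M*X)*X + 5 = M*X**2 + 5 = 5 + M*X**2)
P = 4659/4 (P = 3/4 - 291*(-8)/2 = 3/4 - 1/4*(-4656) = 3/4 + 1164 = 4659/4 ≈ 1164.8)
n(h) = h*(5 + 4*h**3) (n(h) = (5 + h*(h + h)**2)*h = (5 + h*(2*h)**2)*h = (5 + h*(4*h**2))*h = (5 + 4*h**3)*h = h*(5 + 4*h**3))
1/(n(-135) + P) = 1/(-135*(5 + 4*(-135)**3) + 4659/4) = 1/(-135*(5 + 4*(-2460375)) + 4659/4) = 1/(-135*(5 - 9841500) + 4659/4) = 1/(-135*(-9841495) + 4659/4) = 1/(1328601825 + 4659/4) = 1/(5314411959/4) = 4/5314411959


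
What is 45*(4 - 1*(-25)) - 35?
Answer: 1270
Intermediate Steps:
45*(4 - 1*(-25)) - 35 = 45*(4 + 25) - 35 = 45*29 - 35 = 1305 - 35 = 1270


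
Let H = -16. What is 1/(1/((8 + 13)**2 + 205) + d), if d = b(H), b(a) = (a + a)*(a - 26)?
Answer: 646/868225 ≈ 0.00074405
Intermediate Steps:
b(a) = 2*a*(-26 + a) (b(a) = (2*a)*(-26 + a) = 2*a*(-26 + a))
d = 1344 (d = 2*(-16)*(-26 - 16) = 2*(-16)*(-42) = 1344)
1/(1/((8 + 13)**2 + 205) + d) = 1/(1/((8 + 13)**2 + 205) + 1344) = 1/(1/(21**2 + 205) + 1344) = 1/(1/(441 + 205) + 1344) = 1/(1/646 + 1344) = 1/(868225/646) = 646/868225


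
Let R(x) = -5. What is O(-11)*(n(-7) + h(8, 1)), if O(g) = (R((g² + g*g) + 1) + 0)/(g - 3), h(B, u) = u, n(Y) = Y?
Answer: -15/7 ≈ -2.1429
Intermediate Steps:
O(g) = -5/(-3 + g) (O(g) = (-5 + 0)/(g - 3) = -5/(-3 + g))
O(-11)*(n(-7) + h(8, 1)) = (-5/(-3 - 11))*(-7 + 1) = -5/(-14)*(-6) = -5*(-1/14)*(-6) = (5/14)*(-6) = -15/7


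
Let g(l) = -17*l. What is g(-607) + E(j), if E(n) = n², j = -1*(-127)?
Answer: 26448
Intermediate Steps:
j = 127
g(-607) + E(j) = -17*(-607) + 127² = 10319 + 16129 = 26448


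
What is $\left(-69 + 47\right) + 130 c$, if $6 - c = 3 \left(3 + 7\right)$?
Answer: $-3142$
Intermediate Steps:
$c = -24$ ($c = 6 - 3 \left(3 + 7\right) = 6 - 3 \cdot 10 = 6 - 30 = -24$)
$\left(-69 + 47\right) + 130 c = \left(-69 + 47\right) + 130 \left(-24\right) = -22 - 3120 = -3142$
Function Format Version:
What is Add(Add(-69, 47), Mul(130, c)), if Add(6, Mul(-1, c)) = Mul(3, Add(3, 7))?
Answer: -3142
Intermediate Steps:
c = -24 (c = Add(6, Mul(-1, Mul(3, Add(3, 7)))) = Add(6, Mul(-1, Mul(3, 10))) = Add(6, Mul(-1, 30)) = Add(6, -30) = -24)
Add(Add(-69, 47), Mul(130, c)) = Add(Add(-69, 47), Mul(130, -24)) = Add(-22, -3120) = -3142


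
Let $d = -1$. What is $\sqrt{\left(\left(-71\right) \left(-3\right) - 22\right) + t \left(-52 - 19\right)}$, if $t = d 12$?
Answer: $\sqrt{1043} \approx 32.296$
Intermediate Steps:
$t = -12$ ($t = \left(-1\right) 12 = -12$)
$\sqrt{\left(\left(-71\right) \left(-3\right) - 22\right) + t \left(-52 - 19\right)} = \sqrt{\left(\left(-71\right) \left(-3\right) - 22\right) - 12 \left(-52 - 19\right)} = \sqrt{\left(213 - 22\right) - -852} = \sqrt{191 + 852} = \sqrt{1043}$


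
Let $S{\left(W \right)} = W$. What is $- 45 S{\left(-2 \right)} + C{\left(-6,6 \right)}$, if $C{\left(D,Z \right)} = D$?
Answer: $84$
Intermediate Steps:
$- 45 S{\left(-2 \right)} + C{\left(-6,6 \right)} = \left(-45\right) \left(-2\right) - 6 = 90 - 6 = 84$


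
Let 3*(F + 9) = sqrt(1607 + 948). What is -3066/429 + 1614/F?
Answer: 764945/11869 + 2421*sqrt(2555)/913 ≈ 198.48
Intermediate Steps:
F = -9 + sqrt(2555)/3 (F = -9 + sqrt(1607 + 948)/3 = -9 + sqrt(2555)/3 ≈ 7.8490)
-3066/429 + 1614/F = -3066/429 + 1614/(-9 + sqrt(2555)/3) = -3066*1/429 + 1614/(-9 + sqrt(2555)/3) = -1022/143 + 1614/(-9 + sqrt(2555)/3)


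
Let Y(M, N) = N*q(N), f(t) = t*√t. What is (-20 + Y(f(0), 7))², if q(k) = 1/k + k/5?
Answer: 2116/25 ≈ 84.640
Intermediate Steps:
q(k) = 1/k + k/5 (q(k) = 1/k + k*(⅕) = 1/k + k/5)
f(t) = t^(3/2)
Y(M, N) = N*(1/N + N/5)
(-20 + Y(f(0), 7))² = (-20 + (1 + (⅕)*7²))² = (-20 + (1 + (⅕)*49))² = (-20 + (1 + 49/5))² = (-20 + 54/5)² = (-46/5)² = 2116/25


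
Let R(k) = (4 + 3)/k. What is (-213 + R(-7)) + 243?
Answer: 29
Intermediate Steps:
R(k) = 7/k
(-213 + R(-7)) + 243 = (-213 + 7/(-7)) + 243 = (-213 + 7*(-1/7)) + 243 = (-213 - 1) + 243 = -214 + 243 = 29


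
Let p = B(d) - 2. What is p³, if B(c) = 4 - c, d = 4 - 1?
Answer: -1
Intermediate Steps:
d = 3
p = -1 (p = (4 - 1*3) - 2 = (4 - 3) - 2 = 1 - 2 = -1)
p³ = (-1)³ = -1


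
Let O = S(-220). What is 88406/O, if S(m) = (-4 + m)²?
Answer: 44203/25088 ≈ 1.7619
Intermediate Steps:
O = 50176 (O = (-4 - 220)² = (-224)² = 50176)
88406/O = 88406/50176 = 88406*(1/50176) = 44203/25088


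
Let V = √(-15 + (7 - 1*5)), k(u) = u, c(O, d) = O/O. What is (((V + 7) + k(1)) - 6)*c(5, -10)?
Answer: 2 + I*√13 ≈ 2.0 + 3.6056*I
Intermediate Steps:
c(O, d) = 1
V = I*√13 (V = √(-15 + (7 - 5)) = √(-15 + 2) = √(-13) = I*√13 ≈ 3.6056*I)
(((V + 7) + k(1)) - 6)*c(5, -10) = (((I*√13 + 7) + 1) - 6)*1 = (((7 + I*√13) + 1) - 6)*1 = ((8 + I*√13) - 6)*1 = (2 + I*√13)*1 = 2 + I*√13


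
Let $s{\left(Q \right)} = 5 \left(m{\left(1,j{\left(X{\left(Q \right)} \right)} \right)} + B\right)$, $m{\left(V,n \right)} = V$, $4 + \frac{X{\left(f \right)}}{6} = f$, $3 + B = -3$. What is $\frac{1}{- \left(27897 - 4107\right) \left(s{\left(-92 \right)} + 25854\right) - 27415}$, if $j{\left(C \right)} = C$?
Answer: $- \frac{1}{614499325} \approx -1.6273 \cdot 10^{-9}$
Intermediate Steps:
$B = -6$ ($B = -3 - 3 = -6$)
$X{\left(f \right)} = -24 + 6 f$
$s{\left(Q \right)} = -25$ ($s{\left(Q \right)} = 5 \left(1 - 6\right) = 5 \left(-5\right) = -25$)
$\frac{1}{- \left(27897 - 4107\right) \left(s{\left(-92 \right)} + 25854\right) - 27415} = \frac{1}{- \left(27897 - 4107\right) \left(-25 + 25854\right) - 27415} = \frac{1}{- 23790 \cdot 25829 - 27415} = \frac{1}{\left(-1\right) 614471910 - 27415} = \frac{1}{-614471910 - 27415} = \frac{1}{-614499325} = - \frac{1}{614499325}$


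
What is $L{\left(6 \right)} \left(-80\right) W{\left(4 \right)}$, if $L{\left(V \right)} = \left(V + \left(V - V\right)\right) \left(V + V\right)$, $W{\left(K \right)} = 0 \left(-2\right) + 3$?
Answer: $-17280$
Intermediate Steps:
$W{\left(K \right)} = 3$ ($W{\left(K \right)} = 0 + 3 = 3$)
$L{\left(V \right)} = 2 V^{2}$ ($L{\left(V \right)} = \left(V + 0\right) 2 V = V 2 V = 2 V^{2}$)
$L{\left(6 \right)} \left(-80\right) W{\left(4 \right)} = 2 \cdot 6^{2} \left(-80\right) 3 = 2 \cdot 36 \left(-80\right) 3 = 72 \left(-80\right) 3 = \left(-5760\right) 3 = -17280$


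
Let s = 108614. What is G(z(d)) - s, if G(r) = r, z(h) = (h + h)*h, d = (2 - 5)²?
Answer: -108452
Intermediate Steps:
d = 9 (d = (-3)² = 9)
z(h) = 2*h² (z(h) = (2*h)*h = 2*h²)
G(z(d)) - s = 2*9² - 1*108614 = 2*81 - 108614 = 162 - 108614 = -108452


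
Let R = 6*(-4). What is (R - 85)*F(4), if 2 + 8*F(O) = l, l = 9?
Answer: -763/8 ≈ -95.375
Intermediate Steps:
F(O) = 7/8 (F(O) = -1/4 + (1/8)*9 = -1/4 + 9/8 = 7/8)
R = -24
(R - 85)*F(4) = (-24 - 85)*(7/8) = -109*7/8 = -763/8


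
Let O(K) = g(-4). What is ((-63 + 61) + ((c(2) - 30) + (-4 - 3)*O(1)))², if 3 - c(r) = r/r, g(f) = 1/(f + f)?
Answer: 54289/64 ≈ 848.27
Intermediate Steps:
g(f) = 1/(2*f)
c(r) = 2 (c(r) = 3 - r/r = 3 - 1*1 = 3 - 1 = 2)
O(K) = -⅛ (O(K) = (½)/(-4) = (½)*(-¼) = -⅛)
((-63 + 61) + ((c(2) - 30) + (-4 - 3)*O(1)))² = ((-63 + 61) + ((2 - 30) + (-4 - 3)*(-⅛)))² = (-2 + (-28 - 7*(-⅛)))² = (-2 + (-28 + 7/8))² = (-2 - 217/8)² = (-233/8)² = 54289/64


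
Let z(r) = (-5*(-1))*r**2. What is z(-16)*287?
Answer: 367360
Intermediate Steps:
z(r) = 5*r**2
z(-16)*287 = (5*(-16)**2)*287 = (5*256)*287 = 1280*287 = 367360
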